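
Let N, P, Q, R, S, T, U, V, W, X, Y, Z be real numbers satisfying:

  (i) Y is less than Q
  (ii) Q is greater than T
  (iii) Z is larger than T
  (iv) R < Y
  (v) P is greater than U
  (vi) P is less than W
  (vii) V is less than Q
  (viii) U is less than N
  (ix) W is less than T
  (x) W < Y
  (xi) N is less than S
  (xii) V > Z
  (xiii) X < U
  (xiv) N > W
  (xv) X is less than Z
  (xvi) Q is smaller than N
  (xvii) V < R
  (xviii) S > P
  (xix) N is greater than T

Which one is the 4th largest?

Y

Piecing the relations together gives one ordering: X < U < P < W < T < Z < V < R < Y < Q < N < S.
Counting 4 from the largest end gives Y.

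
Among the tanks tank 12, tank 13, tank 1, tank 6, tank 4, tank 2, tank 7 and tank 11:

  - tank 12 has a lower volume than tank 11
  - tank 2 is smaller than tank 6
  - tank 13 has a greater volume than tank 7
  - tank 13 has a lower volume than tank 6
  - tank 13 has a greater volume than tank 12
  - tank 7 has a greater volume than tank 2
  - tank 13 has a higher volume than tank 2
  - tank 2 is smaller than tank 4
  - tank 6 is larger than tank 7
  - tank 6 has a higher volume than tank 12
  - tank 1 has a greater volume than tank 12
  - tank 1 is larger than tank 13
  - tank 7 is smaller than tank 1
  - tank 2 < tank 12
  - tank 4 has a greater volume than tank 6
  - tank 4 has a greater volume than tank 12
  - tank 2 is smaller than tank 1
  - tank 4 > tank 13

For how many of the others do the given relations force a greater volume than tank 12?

From tank 12 the given relations immediately reach tank 13, tank 11, tank 1, tank 6, tank 4.
No other element is forced above tank 12 by the given relations, so the count is 5.

5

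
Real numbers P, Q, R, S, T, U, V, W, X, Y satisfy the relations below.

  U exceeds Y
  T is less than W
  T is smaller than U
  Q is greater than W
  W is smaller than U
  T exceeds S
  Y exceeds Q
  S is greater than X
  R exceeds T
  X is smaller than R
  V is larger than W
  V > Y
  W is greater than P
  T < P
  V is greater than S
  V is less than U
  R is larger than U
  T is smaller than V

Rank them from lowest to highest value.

X < S < T < P < W < Q < Y < V < U < R

Each adjacent pair is fixed by a given relation: X < S; S < T; T < P; P < W; W < Q; Q < Y; Y < V; V < U; U < R. Chaining them end to end gives the full order.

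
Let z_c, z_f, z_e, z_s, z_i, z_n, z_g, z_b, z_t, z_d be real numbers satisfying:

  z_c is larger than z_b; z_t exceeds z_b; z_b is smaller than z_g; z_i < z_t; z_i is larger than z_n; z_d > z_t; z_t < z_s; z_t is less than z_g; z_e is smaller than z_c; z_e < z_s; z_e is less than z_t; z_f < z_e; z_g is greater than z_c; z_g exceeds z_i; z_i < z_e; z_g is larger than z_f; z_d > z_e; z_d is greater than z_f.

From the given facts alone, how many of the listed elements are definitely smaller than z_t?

5

From z_t the given relations immediately reach z_b, z_i, z_e.
From those, z_f, z_n — 5 in total.
Nothing else is reachable below z_t; 5 in all.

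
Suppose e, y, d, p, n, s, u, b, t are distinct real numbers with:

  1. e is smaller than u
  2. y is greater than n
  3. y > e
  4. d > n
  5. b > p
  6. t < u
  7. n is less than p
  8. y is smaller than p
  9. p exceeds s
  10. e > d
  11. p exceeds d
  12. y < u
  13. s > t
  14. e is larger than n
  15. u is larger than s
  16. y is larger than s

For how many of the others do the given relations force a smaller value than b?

The elements the relations force below b are t, n, d, e, s, y, p — no chain reaches any other.
That is 7.

7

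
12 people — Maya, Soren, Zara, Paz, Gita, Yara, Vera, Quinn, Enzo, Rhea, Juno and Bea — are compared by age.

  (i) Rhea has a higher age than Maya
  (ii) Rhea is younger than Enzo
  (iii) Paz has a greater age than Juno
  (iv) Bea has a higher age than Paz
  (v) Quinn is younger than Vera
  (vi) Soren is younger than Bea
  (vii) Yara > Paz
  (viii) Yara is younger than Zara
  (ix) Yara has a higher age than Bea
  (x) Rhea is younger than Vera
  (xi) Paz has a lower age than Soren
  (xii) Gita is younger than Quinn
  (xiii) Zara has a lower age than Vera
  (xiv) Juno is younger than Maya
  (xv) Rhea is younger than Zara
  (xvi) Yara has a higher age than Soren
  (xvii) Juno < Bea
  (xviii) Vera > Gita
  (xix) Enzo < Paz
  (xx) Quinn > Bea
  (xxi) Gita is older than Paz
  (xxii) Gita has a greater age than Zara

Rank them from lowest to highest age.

Juno < Maya < Rhea < Enzo < Paz < Soren < Bea < Yara < Zara < Gita < Quinn < Vera

Nothing is placed below Juno, so it is least; from there Juno < Maya; Maya < Rhea; Rhea < Enzo; Enzo < Paz; Paz < Soren; Soren < Bea; Bea < Yara; Yara < Zara; Zara < Gita; Gita < Quinn; Quinn < Vera, each given directly.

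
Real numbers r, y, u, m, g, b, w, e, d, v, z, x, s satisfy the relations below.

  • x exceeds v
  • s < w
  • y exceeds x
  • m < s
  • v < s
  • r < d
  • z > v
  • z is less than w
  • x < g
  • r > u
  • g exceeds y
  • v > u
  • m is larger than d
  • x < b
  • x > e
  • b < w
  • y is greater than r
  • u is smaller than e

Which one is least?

Chaining upward from u: directly above it, e, r, v; then d, x, s, z, y; then m, b, w, g.
That covers every other element, and nothing is given below u, so u is the least.

u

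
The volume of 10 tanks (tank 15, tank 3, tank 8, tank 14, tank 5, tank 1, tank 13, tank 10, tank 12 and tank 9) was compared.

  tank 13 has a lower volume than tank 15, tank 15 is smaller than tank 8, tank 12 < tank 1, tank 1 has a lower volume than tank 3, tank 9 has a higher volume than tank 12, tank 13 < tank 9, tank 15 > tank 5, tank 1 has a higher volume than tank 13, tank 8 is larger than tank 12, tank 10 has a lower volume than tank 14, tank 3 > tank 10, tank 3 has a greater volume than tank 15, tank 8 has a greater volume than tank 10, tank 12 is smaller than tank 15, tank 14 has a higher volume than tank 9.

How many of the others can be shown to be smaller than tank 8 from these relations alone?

5

Directly below tank 8: tank 12, tank 10, tank 15.
One step further: tank 13, tank 5 (5 so far).
No other element is forced below tank 8 by the given relations, so the count is 5.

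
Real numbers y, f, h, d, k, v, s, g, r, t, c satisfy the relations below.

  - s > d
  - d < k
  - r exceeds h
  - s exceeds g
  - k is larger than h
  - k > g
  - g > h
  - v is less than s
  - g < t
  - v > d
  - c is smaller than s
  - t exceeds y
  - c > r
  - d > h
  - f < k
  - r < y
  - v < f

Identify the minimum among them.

g is not least since h < g; r is not least since h < r; c is not least since r < c; d is not least since h < d; y is not least since r < y; v is not least since d < v; f is not least since v < f; k is not least since g < k; s is not least since d < s; t is not least since y < t.
Only h has nothing below it, so h is the minimum.

h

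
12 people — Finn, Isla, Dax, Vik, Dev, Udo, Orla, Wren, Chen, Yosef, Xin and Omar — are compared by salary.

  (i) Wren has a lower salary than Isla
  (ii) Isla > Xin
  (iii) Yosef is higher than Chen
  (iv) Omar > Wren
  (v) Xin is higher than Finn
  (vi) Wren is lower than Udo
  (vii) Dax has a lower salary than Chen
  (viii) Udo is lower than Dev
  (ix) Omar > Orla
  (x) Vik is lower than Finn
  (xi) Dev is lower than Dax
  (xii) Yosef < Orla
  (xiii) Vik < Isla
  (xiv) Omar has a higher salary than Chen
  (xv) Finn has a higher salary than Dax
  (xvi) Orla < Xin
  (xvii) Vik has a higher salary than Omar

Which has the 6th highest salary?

Orla

Chaining the given pairs: Wren < Udo < Dev < Dax < Chen < Yosef < Orla < Omar < Vik < Finn < Xin < Isla.
The 6th largest is Orla.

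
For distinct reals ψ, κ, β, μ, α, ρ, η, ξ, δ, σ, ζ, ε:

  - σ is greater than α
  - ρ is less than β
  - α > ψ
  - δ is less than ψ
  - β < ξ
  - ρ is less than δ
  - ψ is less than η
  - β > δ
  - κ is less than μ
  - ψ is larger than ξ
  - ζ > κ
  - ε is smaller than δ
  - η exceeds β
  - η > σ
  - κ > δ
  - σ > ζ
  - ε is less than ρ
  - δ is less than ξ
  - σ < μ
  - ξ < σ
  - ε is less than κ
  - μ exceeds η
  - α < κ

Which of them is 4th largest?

Chaining the given pairs: ε < ρ < δ < β < ξ < ψ < α < κ < ζ < σ < η < μ.
Counting 4 from the largest end gives ζ.

ζ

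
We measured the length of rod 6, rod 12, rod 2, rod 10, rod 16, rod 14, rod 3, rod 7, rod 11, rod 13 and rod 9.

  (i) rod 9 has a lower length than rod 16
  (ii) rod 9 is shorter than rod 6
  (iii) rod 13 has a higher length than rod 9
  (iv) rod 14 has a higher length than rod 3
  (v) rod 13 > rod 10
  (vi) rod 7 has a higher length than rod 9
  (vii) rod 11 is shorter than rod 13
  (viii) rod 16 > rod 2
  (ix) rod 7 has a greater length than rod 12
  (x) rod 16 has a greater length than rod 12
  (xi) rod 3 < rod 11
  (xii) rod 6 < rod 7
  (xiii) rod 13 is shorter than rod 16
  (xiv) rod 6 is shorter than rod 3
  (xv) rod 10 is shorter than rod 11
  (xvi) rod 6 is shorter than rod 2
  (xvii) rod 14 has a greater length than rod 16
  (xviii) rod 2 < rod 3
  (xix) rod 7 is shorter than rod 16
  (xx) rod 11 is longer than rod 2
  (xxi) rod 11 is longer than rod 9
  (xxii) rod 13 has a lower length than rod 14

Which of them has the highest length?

rod 14

Chaining downward from rod 14: directly below it, rod 3, rod 13, rod 16; then rod 9, rod 6, rod 2, rod 12, rod 10, rod 7, rod 11.
That covers every other element, and nothing is given above rod 14, so rod 14 is the highest length.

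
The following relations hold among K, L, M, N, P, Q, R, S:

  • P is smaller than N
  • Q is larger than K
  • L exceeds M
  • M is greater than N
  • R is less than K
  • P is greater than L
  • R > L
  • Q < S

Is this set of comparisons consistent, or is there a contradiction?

inconsistent

Chaining the given relations yields P < N < M < L, so P < L. But one relation states L < P. These cannot both hold.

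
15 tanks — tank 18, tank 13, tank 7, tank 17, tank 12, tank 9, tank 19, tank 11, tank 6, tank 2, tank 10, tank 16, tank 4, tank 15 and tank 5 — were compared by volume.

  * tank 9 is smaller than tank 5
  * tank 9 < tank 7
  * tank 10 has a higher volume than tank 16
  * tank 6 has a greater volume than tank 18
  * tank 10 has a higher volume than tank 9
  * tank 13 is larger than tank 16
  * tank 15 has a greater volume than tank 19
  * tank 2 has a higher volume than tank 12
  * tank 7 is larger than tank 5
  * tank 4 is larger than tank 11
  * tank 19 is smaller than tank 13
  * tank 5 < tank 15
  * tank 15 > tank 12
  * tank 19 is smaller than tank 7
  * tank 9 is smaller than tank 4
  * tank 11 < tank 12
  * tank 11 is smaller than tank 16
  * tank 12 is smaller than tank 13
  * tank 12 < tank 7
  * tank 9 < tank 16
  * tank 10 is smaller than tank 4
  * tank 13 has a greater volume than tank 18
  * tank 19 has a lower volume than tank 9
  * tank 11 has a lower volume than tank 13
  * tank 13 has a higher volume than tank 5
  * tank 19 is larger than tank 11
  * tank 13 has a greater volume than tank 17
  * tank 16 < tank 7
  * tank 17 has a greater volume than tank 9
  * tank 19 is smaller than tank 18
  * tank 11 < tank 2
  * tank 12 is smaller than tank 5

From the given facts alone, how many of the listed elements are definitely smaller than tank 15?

5

From tank 15 the given relations immediately reach tank 19, tank 12, tank 5.
From those, tank 11, tank 9 — 5 in total.
Nothing else is reachable below tank 15; 5 in all.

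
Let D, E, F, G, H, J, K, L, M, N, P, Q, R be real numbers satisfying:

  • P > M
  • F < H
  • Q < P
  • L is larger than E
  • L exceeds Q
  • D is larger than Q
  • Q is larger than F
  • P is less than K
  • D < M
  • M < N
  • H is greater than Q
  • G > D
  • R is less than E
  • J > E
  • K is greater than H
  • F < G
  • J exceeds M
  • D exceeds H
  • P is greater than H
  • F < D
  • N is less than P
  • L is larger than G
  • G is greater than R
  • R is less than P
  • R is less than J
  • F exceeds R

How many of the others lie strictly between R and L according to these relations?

6

The relations place R below L. An element lies strictly between them when it is forced above R and also forced below L.
Above R: {F, Q, H, E, D, M, N, G, J, P, K}. Below L: {F, Q, H, E, D, G}.
Intersection: {F, Q, H, E, D, G} — 6.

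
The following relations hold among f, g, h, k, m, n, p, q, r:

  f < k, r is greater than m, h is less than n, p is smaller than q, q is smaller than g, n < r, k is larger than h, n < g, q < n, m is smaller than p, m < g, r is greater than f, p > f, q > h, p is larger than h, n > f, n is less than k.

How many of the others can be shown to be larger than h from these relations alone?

The elements the relations force above h are p, q, n, r, k, g — no chain reaches any other.
That is 6.

6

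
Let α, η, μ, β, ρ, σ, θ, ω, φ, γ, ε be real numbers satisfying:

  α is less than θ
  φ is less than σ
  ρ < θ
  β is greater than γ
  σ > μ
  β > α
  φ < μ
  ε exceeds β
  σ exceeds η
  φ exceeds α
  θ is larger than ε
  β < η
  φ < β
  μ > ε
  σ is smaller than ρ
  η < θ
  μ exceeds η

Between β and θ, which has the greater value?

θ

Chaining the given relations: β < ε < μ < σ < ρ < θ.
So β < θ; θ is the larger of the two.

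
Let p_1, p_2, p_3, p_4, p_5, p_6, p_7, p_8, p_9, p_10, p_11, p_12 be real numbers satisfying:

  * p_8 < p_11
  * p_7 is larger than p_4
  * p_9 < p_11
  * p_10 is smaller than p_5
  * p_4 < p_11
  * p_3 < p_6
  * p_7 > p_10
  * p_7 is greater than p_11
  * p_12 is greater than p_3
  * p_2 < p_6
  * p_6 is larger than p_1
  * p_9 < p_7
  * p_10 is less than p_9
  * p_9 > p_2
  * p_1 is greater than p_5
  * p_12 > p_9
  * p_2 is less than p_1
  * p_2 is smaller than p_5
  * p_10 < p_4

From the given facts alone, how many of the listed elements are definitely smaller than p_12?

The elements the relations force below p_12 are p_2, p_3, p_10, p_9 — no chain reaches any other.
That is 4.

4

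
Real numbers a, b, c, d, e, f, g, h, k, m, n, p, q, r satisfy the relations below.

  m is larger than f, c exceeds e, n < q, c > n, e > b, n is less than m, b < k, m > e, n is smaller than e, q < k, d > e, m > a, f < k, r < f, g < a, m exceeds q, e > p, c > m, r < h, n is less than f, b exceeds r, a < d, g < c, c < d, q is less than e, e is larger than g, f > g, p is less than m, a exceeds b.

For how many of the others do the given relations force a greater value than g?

7

From g the given relations immediately reach a, f, e, c.
From those, m, k, d — 7 in total.
Nothing else is reachable above g; 7 in all.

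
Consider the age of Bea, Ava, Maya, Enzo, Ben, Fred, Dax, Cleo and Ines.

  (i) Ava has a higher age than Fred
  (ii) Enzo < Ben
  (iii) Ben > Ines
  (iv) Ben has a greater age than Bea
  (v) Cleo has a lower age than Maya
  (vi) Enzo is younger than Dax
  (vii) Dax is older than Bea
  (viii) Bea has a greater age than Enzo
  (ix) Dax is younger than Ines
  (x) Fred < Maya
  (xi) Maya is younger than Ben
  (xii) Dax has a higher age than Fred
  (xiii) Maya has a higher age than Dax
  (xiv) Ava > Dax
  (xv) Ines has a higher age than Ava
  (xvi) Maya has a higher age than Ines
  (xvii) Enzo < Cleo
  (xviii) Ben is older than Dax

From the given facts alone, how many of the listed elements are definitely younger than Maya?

7

The elements the relations force below Maya are Enzo, Bea, Cleo, Fred, Dax, Ava, Ines — no chain reaches any other.
That is 7.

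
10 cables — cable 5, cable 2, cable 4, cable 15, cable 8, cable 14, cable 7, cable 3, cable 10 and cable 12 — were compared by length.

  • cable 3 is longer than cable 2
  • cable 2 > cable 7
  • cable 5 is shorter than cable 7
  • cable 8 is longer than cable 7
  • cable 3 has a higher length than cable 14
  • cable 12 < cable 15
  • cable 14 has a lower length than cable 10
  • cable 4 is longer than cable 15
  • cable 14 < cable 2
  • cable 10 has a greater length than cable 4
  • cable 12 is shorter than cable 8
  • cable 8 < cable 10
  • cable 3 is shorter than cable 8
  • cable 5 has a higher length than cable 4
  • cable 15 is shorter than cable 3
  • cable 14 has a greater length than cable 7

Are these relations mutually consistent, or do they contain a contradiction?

The single ordering cable 12 < cable 15 < cable 4 < cable 5 < cable 7 < cable 14 < cable 2 < cable 3 < cable 8 < cable 10 satisfies every listed relation, so no contradiction arises.

consistent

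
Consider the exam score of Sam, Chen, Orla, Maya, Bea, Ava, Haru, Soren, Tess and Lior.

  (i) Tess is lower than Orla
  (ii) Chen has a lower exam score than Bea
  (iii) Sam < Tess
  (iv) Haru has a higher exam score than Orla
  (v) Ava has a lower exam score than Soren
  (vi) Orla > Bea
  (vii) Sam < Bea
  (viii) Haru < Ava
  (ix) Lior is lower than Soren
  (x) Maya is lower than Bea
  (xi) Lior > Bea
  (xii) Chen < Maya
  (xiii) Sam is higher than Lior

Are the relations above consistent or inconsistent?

inconsistent

Chaining the given relations yields Bea < Lior < Sam, so Bea < Sam. But one relation states Sam < Bea. These cannot both hold.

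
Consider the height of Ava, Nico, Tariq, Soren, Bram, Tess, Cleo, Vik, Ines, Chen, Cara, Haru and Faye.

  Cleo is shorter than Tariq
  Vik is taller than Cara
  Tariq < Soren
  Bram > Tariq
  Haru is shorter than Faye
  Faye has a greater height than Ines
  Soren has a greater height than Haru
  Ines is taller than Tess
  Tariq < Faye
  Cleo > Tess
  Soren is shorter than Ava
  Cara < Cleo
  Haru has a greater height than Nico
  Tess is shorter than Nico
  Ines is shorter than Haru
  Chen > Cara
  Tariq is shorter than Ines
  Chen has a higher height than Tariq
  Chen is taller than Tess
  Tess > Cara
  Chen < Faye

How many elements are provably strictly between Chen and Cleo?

1

Chaining upward from Cleo reaches: Tariq, Bram, Ines, Haru, Faye, Soren, Ava.
Chaining downward from Chen reaches: Cara, Tess, Tariq.
Strictly between Cleo and Chen are those in both lists: Tariq — 1 element.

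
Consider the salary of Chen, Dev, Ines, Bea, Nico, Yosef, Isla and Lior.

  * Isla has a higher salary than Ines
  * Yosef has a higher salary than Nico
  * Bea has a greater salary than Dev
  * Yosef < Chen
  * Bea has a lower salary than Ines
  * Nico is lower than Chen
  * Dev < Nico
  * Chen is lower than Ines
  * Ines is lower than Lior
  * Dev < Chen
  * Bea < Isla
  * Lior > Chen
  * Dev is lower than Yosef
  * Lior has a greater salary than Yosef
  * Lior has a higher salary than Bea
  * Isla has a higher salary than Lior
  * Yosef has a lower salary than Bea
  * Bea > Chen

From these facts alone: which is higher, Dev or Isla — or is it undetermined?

Dev < Nico < Yosef < Chen < Bea < Ines < Isla, by transitivity through Nico, Yosef, Chen, Bea, Ines.
So Isla is higher.

Isla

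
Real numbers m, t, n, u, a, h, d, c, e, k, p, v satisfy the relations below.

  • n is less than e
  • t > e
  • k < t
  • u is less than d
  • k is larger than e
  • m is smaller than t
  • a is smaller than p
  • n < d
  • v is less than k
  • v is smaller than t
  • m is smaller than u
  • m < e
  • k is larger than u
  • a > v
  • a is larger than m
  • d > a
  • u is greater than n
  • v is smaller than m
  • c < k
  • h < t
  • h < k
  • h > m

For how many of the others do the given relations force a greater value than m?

8

From m the given relations immediately reach h, u, e, a, t.
From those, k, p, d — 8 in total.
No other element is forced above m by the given relations, so the count is 8.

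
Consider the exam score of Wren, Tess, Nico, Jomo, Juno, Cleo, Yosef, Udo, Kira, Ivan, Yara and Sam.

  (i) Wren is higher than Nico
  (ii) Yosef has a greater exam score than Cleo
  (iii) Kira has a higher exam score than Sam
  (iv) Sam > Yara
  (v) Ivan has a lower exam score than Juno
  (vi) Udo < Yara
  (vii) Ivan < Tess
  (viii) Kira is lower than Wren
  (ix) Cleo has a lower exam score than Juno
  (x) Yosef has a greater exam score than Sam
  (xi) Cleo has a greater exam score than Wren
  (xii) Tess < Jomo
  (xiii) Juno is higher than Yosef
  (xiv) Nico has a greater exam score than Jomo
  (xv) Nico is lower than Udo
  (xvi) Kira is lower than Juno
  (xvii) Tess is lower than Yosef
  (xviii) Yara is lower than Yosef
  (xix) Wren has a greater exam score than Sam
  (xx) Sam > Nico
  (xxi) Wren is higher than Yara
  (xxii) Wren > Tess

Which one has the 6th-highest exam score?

Piecing the relations together gives one ordering: Ivan < Tess < Jomo < Nico < Udo < Yara < Sam < Kira < Wren < Cleo < Yosef < Juno.
The 6th largest is Sam.

Sam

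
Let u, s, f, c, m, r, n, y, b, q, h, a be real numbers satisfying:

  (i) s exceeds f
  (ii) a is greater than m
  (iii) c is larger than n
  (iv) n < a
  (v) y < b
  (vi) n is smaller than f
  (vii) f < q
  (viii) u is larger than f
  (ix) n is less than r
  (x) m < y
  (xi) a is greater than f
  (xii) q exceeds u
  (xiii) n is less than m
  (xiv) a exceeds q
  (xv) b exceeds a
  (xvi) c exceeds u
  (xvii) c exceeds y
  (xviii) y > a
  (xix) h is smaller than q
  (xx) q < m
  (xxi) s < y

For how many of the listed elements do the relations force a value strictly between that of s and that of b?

1

Chaining upward from s reaches: y, c.
Chaining downward from b reaches: n, f, u, h, q, m, a, y.
Strictly between s and b are those in both lists: y — 1 element.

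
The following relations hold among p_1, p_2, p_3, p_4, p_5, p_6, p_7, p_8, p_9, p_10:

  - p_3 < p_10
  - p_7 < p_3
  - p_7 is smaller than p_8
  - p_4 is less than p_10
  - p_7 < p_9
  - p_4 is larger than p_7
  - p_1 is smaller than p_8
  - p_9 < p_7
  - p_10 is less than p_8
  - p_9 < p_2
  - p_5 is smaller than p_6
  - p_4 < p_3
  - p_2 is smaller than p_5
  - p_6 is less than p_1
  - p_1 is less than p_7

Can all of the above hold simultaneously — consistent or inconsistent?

We have p_7 < p_9 stated directly, yet also p_9 < p_2 < p_5 < p_6 < p_1 < p_7 by chaining the others — so p_9 < p_7. Contradiction.

inconsistent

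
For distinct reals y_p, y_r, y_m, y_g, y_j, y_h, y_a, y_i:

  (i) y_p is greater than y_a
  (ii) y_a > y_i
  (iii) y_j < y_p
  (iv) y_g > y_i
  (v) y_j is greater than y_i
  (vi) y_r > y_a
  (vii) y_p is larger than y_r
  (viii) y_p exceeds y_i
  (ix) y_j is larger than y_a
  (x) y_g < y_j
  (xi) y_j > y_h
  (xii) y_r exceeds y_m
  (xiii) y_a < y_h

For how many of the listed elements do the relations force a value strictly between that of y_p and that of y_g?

1

Chaining upward from y_g reaches: y_j.
Chaining downward from y_p reaches: y_i, y_a, y_m, y_h, y_r, y_j.
Strictly between y_g and y_p are those in both lists: y_j — 1 element.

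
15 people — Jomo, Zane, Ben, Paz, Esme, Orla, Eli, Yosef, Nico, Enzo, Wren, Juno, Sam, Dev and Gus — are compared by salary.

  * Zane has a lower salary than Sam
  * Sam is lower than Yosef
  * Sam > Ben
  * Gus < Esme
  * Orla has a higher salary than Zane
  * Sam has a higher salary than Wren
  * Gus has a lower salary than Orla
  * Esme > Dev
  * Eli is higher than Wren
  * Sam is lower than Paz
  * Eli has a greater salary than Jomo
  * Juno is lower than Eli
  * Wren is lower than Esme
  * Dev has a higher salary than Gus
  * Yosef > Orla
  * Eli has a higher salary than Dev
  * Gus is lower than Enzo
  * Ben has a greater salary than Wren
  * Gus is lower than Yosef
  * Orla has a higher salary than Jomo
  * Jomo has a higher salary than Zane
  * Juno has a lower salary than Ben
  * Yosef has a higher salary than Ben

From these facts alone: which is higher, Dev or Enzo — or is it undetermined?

undetermined

Following every chain through Enzo: below Enzo we get Gus.
Dev is not reached, and no chain runs the other way from Dev to Enzo.
So the given relations leave the order of Enzo and Dev undetermined.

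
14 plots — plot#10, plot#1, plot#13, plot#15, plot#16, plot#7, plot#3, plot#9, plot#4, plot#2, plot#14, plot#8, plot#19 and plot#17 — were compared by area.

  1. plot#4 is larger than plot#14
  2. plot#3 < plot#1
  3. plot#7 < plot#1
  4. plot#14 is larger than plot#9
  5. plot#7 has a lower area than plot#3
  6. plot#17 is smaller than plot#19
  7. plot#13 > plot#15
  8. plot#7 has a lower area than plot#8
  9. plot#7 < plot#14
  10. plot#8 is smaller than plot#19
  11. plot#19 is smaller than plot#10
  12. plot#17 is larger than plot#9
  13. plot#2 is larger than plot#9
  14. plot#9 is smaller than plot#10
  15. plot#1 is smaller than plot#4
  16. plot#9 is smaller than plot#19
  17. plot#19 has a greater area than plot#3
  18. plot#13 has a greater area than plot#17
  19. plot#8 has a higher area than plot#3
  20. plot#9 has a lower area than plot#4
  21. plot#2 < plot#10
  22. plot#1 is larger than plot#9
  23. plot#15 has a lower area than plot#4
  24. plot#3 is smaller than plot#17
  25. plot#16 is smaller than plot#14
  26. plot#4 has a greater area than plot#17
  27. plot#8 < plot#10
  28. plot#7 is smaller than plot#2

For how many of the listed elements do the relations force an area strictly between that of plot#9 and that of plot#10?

Chaining upward from plot#9 reaches: plot#2, plot#17, plot#19, plot#1, plot#13, plot#14, plot#4.
Chaining downward from plot#10 reaches: plot#7, plot#3, plot#2, plot#17, plot#8, plot#19.
Strictly between plot#9 and plot#10 are those in both lists: plot#2, plot#17, plot#19 — 3 elements.

3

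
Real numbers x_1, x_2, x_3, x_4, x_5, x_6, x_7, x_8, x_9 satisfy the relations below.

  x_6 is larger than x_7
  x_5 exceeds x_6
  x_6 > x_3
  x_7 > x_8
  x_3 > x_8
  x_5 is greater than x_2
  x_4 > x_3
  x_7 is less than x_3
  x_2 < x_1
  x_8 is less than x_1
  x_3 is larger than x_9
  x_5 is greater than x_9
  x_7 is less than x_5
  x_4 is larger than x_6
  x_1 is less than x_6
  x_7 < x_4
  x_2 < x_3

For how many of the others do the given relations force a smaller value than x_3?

4

The elements the relations force below x_3 are x_8, x_2, x_7, x_9 — no chain reaches any other.
That is 4.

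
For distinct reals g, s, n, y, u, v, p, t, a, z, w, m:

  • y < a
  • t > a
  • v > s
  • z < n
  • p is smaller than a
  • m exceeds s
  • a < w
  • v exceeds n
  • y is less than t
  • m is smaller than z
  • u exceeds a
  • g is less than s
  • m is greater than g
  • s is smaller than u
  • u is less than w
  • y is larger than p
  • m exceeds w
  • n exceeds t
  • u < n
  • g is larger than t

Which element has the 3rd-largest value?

The consecutive relations fix a unique order: p < y < a < t < g < s < u < w < m < z < n < v.
Counting 3 from the largest end gives z.

z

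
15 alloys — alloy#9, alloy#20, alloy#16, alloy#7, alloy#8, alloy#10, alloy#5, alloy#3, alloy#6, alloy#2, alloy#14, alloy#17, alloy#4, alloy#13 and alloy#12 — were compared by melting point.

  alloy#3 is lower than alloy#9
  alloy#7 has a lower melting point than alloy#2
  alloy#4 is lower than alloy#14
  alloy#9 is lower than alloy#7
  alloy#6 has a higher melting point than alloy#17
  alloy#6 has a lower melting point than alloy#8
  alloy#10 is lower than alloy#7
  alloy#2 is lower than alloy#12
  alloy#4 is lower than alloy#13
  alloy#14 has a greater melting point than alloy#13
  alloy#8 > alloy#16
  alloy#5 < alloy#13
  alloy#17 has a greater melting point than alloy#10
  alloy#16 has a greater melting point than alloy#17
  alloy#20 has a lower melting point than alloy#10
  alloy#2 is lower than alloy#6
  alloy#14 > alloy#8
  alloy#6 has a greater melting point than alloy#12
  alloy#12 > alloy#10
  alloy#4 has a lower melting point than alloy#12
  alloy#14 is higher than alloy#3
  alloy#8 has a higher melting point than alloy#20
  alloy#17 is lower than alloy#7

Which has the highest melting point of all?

alloy#14

alloy#20 is not greatest since alloy#20 < alloy#10; alloy#3 is not greatest since alloy#3 < alloy#14; alloy#10 is not greatest since alloy#10 < alloy#7; alloy#17 is not greatest since alloy#17 < alloy#16; alloy#9 is not greatest since alloy#9 < alloy#7; alloy#7 is not greatest since alloy#7 < alloy#2; alloy#5 is not greatest since alloy#5 < alloy#13; alloy#4 is not greatest since alloy#4 < alloy#12; alloy#13 is not greatest since alloy#13 < alloy#14; alloy#2 is not greatest since alloy#2 < alloy#6; alloy#12 is not greatest since alloy#12 < alloy#6; alloy#6 is not greatest since alloy#6 < alloy#8; alloy#16 is not greatest since alloy#16 < alloy#8; alloy#8 is not greatest since alloy#8 < alloy#14.
Only alloy#14 has nothing above it, so alloy#14 is the highest melting point.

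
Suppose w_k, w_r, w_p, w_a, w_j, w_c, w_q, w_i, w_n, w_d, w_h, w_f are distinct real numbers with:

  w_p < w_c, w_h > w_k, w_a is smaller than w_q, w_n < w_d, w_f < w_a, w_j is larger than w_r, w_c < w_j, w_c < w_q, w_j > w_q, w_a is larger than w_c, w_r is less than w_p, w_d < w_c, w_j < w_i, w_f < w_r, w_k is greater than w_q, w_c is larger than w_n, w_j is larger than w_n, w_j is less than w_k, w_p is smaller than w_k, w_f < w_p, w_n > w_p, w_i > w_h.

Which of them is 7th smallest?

Chaining the given pairs: w_f < w_r < w_p < w_n < w_d < w_c < w_a < w_q < w_j < w_k < w_h < w_i.
The 7th smallest is w_a.

w_a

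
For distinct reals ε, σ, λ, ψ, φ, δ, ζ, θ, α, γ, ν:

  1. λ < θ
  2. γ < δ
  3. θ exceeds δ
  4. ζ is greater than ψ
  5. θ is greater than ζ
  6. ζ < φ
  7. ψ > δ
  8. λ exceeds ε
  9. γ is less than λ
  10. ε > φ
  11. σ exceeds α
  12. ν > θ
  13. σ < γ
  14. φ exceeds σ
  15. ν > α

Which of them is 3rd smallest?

γ

The consecutive relations fix a unique order: α < σ < γ < δ < ψ < ζ < φ < ε < λ < θ < ν.
The 3rd smallest is γ.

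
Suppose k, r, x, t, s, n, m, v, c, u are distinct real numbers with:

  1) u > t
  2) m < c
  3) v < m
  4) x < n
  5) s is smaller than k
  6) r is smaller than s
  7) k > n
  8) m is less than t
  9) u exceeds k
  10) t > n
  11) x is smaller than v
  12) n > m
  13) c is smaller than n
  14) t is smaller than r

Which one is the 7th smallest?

Chaining the given pairs: x < v < m < c < n < t < r < s < k < u.
Counting 7 from the smallest end gives r.

r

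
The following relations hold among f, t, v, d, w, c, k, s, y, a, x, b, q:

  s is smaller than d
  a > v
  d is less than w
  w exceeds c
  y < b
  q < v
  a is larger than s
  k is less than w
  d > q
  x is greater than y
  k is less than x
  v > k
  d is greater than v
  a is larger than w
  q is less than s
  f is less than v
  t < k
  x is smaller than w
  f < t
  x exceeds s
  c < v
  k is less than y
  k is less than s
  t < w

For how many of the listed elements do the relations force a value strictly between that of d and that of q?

2

The relations place q below d. An element lies strictly between them when it is forced above q and also forced below d.
Above q: {s, x, v, w, a}. Below d: {f, t, k, c, s, v}.
Intersection: {s, v} — 2.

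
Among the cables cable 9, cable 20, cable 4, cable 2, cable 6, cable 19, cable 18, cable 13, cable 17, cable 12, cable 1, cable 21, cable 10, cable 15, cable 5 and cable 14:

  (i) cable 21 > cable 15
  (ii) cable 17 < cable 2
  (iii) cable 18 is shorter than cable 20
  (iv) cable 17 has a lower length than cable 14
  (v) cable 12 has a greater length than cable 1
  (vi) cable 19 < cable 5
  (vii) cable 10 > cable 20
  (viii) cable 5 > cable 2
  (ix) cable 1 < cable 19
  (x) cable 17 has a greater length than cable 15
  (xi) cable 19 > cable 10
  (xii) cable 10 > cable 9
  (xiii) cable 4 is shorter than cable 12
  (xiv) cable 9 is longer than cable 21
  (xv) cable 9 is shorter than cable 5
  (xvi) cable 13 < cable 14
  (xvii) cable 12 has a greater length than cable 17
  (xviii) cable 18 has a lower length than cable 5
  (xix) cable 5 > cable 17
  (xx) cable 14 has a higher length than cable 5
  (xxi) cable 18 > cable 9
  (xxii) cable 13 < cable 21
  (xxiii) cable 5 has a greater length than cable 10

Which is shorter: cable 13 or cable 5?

cable 13 < cable 21 and cable 21 < cable 9 give cable 13 < cable 9.
Then cable 9 < cable 18 extends the chain to cable 18.
Then cable 18 < cable 20 extends the chain to cable 20.
Then cable 20 < cable 10 extends the chain to cable 10.
Then cable 10 < cable 19 extends the chain to cable 19.
Then cable 19 < cable 5 extends the chain to cable 5.
So cable 13 < cable 5; cable 13 is the shorter of the two.

cable 13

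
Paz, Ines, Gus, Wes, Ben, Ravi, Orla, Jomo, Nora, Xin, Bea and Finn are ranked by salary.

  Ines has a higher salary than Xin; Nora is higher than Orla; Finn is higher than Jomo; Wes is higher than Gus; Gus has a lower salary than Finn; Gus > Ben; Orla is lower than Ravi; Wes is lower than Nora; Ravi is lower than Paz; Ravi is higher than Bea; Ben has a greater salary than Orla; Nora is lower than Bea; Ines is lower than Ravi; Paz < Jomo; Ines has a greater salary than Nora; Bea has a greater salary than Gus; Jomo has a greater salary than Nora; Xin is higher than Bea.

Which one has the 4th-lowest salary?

The consecutive relations fix a unique order: Orla < Ben < Gus < Wes < Nora < Bea < Xin < Ines < Ravi < Paz < Jomo < Finn.
Counting 4 from the smallest end gives Wes.

Wes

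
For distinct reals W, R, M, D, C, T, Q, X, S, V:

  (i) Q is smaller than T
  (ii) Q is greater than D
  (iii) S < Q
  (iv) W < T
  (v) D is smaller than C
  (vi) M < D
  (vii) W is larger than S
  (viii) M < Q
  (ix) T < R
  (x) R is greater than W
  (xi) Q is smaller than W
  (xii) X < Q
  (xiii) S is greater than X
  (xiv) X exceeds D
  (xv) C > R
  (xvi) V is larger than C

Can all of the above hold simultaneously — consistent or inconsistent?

The single ordering M < D < X < S < Q < W < T < R < C < V satisfies every listed relation, so no contradiction arises.

consistent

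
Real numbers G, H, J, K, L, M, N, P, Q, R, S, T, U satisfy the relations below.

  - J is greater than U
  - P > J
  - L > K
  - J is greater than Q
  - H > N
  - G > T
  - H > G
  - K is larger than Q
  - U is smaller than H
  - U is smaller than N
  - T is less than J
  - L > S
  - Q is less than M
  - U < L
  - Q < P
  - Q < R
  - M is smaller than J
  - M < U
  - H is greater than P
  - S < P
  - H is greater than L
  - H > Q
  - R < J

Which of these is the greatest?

T is not greatest since T < J; G is not greatest since G < H; Q is not greatest since Q < M; S is not greatest since S < L; K is not greatest since K < L; M is not greatest since M < U; R is not greatest since R < J; U is not greatest since U < N; J is not greatest since J < P; L is not greatest since L < H; N is not greatest since N < H; P is not greatest since P < H.
Only H has nothing above it, so H is the greatest.

H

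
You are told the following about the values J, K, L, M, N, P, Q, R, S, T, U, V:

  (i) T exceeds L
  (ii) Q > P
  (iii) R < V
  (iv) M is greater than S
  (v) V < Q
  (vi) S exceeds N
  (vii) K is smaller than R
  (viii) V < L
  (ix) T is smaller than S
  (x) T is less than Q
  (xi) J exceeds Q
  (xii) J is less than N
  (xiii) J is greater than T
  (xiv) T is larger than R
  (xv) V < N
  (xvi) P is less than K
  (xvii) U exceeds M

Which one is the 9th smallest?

N

The consecutive relations fix a unique order: P < K < R < V < L < T < Q < J < N < S < M < U.
Counting 9 from the smallest end gives N.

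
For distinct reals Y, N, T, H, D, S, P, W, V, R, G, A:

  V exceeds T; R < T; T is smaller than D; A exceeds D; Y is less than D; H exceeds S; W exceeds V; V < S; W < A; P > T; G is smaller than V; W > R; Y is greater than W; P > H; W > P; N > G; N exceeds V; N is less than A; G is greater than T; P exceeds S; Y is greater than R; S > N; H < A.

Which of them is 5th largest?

P

Chaining the given pairs: R < T < G < V < N < S < H < P < W < Y < D < A.
The 5th largest is P.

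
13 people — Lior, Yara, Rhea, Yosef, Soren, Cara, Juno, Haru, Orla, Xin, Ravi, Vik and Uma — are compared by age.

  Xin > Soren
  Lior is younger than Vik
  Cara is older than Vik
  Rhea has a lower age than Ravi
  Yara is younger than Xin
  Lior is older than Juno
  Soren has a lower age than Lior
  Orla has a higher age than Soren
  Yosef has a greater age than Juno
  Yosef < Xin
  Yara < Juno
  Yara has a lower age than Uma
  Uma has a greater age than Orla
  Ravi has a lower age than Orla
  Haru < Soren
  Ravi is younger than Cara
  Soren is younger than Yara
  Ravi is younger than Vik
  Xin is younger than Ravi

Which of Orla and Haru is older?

Orla

Haru < Soren and Soren < Yara give Haru < Yara.
With Yara < Juno: Haru < Soren < Yara < Juno.
Then Juno < Yosef extends the chain to Yosef.
Then Yosef < Xin extends the chain to Xin.
With Xin < Ravi: Haru < Soren < Yara < Juno < Yosef < Xin < Ravi.
Then Ravi < Orla extends the chain to Orla.
So Haru < Orla; Orla is the older of the two.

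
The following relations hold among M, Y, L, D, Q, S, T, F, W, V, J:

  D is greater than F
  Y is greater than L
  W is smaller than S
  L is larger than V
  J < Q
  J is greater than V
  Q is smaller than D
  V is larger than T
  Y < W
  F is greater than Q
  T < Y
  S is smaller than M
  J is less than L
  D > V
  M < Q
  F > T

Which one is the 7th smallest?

S

Piecing the relations together gives one ordering: T < V < J < L < Y < W < S < M < Q < F < D.
The 7th smallest is S.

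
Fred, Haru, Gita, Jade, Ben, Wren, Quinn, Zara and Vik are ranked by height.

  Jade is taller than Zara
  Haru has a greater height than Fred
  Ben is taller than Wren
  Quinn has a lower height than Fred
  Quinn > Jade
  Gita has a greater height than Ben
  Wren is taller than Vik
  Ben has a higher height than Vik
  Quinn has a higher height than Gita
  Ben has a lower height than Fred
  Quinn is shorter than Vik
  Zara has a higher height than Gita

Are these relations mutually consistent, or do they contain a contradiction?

inconsistent

We have Quinn < Vik stated directly, yet also Vik < Wren < Ben < Gita < Zara < Jade < Quinn by chaining the others — so Vik < Quinn. Contradiction.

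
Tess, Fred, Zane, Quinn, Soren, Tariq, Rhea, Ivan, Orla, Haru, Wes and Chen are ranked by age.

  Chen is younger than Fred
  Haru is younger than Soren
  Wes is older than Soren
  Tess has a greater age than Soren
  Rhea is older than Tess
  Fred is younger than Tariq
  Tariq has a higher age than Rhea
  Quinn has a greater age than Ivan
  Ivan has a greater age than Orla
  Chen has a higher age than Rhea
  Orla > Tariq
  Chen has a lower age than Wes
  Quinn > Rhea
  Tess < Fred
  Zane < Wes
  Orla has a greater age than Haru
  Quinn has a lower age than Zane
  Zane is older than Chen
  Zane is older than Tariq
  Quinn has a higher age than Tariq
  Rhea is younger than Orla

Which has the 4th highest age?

Piecing the relations together gives one ordering: Haru < Soren < Tess < Rhea < Chen < Fred < Tariq < Orla < Ivan < Quinn < Zane < Wes.
Counting 4 from the largest end gives Ivan.

Ivan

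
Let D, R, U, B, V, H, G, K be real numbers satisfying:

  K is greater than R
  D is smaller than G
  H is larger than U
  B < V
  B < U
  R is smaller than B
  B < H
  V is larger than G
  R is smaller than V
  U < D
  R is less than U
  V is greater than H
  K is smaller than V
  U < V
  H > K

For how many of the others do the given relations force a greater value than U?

4

The elements the relations force above U are D, H, G, V — no chain reaches any other.
That is 4.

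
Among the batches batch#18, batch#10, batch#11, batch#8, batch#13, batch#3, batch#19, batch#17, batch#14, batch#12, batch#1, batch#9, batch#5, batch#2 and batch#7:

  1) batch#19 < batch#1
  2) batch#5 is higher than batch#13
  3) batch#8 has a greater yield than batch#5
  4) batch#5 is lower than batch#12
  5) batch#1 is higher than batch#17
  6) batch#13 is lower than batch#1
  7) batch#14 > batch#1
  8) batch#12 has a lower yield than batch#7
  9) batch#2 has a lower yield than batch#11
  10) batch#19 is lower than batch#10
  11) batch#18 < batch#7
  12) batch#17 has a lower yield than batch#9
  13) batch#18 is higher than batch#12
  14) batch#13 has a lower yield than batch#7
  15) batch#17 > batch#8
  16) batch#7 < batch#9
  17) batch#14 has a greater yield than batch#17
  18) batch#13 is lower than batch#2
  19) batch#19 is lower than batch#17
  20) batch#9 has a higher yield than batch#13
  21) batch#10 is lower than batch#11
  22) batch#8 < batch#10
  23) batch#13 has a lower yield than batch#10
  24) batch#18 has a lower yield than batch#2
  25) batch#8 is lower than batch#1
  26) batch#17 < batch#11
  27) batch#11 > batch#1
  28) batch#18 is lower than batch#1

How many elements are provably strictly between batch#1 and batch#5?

4

Chaining upward from batch#5 reaches: batch#8, batch#12, batch#18, batch#2, batch#7, batch#17, batch#10, batch#14, batch#9, batch#11.
Chaining downward from batch#1 reaches: batch#13, batch#19, batch#8, batch#12, batch#18, batch#17.
Strictly between batch#5 and batch#1 are those in both lists: batch#8, batch#12, batch#18, batch#17 — 4 elements.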